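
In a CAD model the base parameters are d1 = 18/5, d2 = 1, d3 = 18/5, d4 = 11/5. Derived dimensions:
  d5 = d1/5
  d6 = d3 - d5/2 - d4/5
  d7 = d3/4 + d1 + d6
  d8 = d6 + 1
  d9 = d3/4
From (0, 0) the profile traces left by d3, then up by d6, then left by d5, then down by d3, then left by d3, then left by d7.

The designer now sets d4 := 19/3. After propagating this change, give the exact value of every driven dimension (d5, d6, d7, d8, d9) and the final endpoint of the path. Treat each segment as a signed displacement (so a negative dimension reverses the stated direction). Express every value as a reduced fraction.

Apply edit: d4 := 19/3
  d5 = d1/5 = 18/25
  d6 = d3 - d5/2 - d4/5 = 148/75
  d7 = d3/4 + d1 + d6 = 971/150
  d8 = d6 + 1 = 223/75
  d9 = d3/4 = 9/10
Walk from origin (0, 0):
  seg 1: left by d3 = 18/5 → (-18/5, 0)
  seg 2: up by d6 = 148/75 → (-18/5, 148/75)
  seg 3: left by d5 = 18/25 → (-108/25, 148/75)
  seg 4: down by d3 = 18/5 → (-108/25, -122/75)
  seg 5: left by d3 = 18/5 → (-198/25, -122/75)
  seg 6: left by d7 = 971/150 → (-2159/150, -122/75)

d5 = 18/25
d6 = 148/75
d7 = 971/150
d8 = 223/75
d9 = 9/10
endpoint = (-2159/150, -122/75)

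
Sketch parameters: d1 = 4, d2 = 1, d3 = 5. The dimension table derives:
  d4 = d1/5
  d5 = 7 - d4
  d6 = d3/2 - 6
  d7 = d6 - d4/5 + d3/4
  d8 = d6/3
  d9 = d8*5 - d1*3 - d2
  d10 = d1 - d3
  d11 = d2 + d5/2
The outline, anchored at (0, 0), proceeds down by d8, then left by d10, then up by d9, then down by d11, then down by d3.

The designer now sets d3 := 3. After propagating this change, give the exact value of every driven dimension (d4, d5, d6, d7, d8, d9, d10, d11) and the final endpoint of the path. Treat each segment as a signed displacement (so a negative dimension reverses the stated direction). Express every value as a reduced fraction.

d4 = 4/5
d5 = 31/5
d6 = -9/2
d7 = -391/100
d8 = -3/2
d9 = -41/2
d10 = 1
d11 = 41/10
endpoint = (-1, -261/10)

Apply edit: d3 := 3
  d4 = d1/5 = 4/5
  d5 = 7 - d4 = 31/5
  d6 = d3/2 - 6 = -9/2
  d7 = d6 - d4/5 + d3/4 = -391/100
  d8 = d6/3 = -3/2
  d9 = d8*5 - d1*3 - d2 = -41/2
  d10 = d1 - d3 = 1
  d11 = d2 + d5/2 = 41/10
Walk from origin (0, 0):
  seg 1: down by d8 = -3/2 → (0, 3/2)
  seg 2: left by d10 = 1 → (-1, 3/2)
  seg 3: up by d9 = -41/2 → (-1, -19)
  seg 4: down by d11 = 41/10 → (-1, -231/10)
  seg 5: down by d3 = 3 → (-1, -261/10)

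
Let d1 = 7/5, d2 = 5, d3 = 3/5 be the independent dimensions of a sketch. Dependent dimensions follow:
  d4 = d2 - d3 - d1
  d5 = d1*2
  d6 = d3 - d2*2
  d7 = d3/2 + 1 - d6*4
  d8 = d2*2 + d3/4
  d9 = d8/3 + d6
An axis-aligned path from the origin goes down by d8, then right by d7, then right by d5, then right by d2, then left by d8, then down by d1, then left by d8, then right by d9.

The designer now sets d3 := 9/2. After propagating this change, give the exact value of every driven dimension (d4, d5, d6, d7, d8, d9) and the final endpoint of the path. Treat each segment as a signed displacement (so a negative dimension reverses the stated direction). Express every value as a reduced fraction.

Apply edit: d3 := 9/2
  d4 = d2 - d3 - d1 = -9/10
  d5 = d1*2 = 14/5
  d6 = d3 - d2*2 = -11/2
  d7 = d3/2 + 1 - d6*4 = 101/4
  d8 = d2*2 + d3/4 = 89/8
  d9 = d8/3 + d6 = -43/24
Walk from origin (0, 0):
  seg 1: down by d8 = 89/8 → (0, -89/8)
  seg 2: right by d7 = 101/4 → (101/4, -89/8)
  seg 3: right by d5 = 14/5 → (561/20, -89/8)
  seg 4: right by d2 = 5 → (661/20, -89/8)
  seg 5: left by d8 = 89/8 → (877/40, -89/8)
  seg 6: down by d1 = 7/5 → (877/40, -501/40)
  seg 7: left by d8 = 89/8 → (54/5, -501/40)
  seg 8: right by d9 = -43/24 → (1081/120, -501/40)

d4 = -9/10
d5 = 14/5
d6 = -11/2
d7 = 101/4
d8 = 89/8
d9 = -43/24
endpoint = (1081/120, -501/40)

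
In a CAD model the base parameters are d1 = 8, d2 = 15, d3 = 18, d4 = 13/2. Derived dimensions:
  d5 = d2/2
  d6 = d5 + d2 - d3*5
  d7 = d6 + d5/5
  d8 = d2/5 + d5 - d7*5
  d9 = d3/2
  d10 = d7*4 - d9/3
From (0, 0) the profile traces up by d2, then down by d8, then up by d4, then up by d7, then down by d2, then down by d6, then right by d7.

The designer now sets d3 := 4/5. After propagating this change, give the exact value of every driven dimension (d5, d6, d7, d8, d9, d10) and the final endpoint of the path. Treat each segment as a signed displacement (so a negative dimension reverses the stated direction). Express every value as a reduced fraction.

Apply edit: d3 := 4/5
  d5 = d2/2 = 15/2
  d6 = d5 + d2 - d3*5 = 37/2
  d7 = d6 + d5/5 = 20
  d8 = d2/5 + d5 - d7*5 = -179/2
  d9 = d3/2 = 2/5
  d10 = d7*4 - d9/3 = 1198/15
Walk from origin (0, 0):
  seg 1: up by d2 = 15 → (0, 15)
  seg 2: down by d8 = -179/2 → (0, 209/2)
  seg 3: up by d4 = 13/2 → (0, 111)
  seg 4: up by d7 = 20 → (0, 131)
  seg 5: down by d2 = 15 → (0, 116)
  seg 6: down by d6 = 37/2 → (0, 195/2)
  seg 7: right by d7 = 20 → (20, 195/2)

d5 = 15/2
d6 = 37/2
d7 = 20
d8 = -179/2
d9 = 2/5
d10 = 1198/15
endpoint = (20, 195/2)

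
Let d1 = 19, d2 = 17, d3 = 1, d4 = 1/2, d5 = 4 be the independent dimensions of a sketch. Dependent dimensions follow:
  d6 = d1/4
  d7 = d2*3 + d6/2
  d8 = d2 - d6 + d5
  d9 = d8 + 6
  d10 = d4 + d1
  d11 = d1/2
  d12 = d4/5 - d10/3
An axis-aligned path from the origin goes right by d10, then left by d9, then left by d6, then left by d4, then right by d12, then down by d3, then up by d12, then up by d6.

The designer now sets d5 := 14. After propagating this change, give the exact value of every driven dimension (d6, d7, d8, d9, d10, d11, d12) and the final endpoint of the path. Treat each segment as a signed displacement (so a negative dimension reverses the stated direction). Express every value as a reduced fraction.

d6 = 19/4
d7 = 427/8
d8 = 105/4
d9 = 129/4
d10 = 39/2
d11 = 19/2
d12 = -32/5
endpoint = (-122/5, -53/20)

Apply edit: d5 := 14
  d6 = d1/4 = 19/4
  d7 = d2*3 + d6/2 = 427/8
  d8 = d2 - d6 + d5 = 105/4
  d9 = d8 + 6 = 129/4
  d10 = d4 + d1 = 39/2
  d11 = d1/2 = 19/2
  d12 = d4/5 - d10/3 = -32/5
Walk from origin (0, 0):
  seg 1: right by d10 = 39/2 → (39/2, 0)
  seg 2: left by d9 = 129/4 → (-51/4, 0)
  seg 3: left by d6 = 19/4 → (-35/2, 0)
  seg 4: left by d4 = 1/2 → (-18, 0)
  seg 5: right by d12 = -32/5 → (-122/5, 0)
  seg 6: down by d3 = 1 → (-122/5, -1)
  seg 7: up by d12 = -32/5 → (-122/5, -37/5)
  seg 8: up by d6 = 19/4 → (-122/5, -53/20)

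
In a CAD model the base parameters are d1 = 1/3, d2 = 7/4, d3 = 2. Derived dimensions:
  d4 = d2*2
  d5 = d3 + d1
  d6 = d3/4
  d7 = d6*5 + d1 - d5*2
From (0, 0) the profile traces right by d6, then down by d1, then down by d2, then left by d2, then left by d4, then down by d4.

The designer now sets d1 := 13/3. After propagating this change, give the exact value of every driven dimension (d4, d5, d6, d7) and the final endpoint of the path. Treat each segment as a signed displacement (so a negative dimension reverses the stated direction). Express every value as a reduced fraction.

Apply edit: d1 := 13/3
  d4 = d2*2 = 7/2
  d5 = d3 + d1 = 19/3
  d6 = d3/4 = 1/2
  d7 = d6*5 + d1 - d5*2 = -35/6
Walk from origin (0, 0):
  seg 1: right by d6 = 1/2 → (1/2, 0)
  seg 2: down by d1 = 13/3 → (1/2, -13/3)
  seg 3: down by d2 = 7/4 → (1/2, -73/12)
  seg 4: left by d2 = 7/4 → (-5/4, -73/12)
  seg 5: left by d4 = 7/2 → (-19/4, -73/12)
  seg 6: down by d4 = 7/2 → (-19/4, -115/12)

d4 = 7/2
d5 = 19/3
d6 = 1/2
d7 = -35/6
endpoint = (-19/4, -115/12)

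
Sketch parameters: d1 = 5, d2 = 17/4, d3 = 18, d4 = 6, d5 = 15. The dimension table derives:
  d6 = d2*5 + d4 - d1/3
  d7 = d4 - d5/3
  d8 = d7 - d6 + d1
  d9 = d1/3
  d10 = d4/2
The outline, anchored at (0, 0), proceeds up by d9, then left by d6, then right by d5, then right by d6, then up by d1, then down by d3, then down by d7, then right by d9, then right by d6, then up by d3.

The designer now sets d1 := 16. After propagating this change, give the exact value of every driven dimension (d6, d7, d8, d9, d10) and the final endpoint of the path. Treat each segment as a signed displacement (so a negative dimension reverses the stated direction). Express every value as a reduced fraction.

d6 = 263/12
d7 = 1
d8 = -59/12
d9 = 16/3
d10 = 3
endpoint = (169/4, 61/3)

Apply edit: d1 := 16
  d6 = d2*5 + d4 - d1/3 = 263/12
  d7 = d4 - d5/3 = 1
  d8 = d7 - d6 + d1 = -59/12
  d9 = d1/3 = 16/3
  d10 = d4/2 = 3
Walk from origin (0, 0):
  seg 1: up by d9 = 16/3 → (0, 16/3)
  seg 2: left by d6 = 263/12 → (-263/12, 16/3)
  seg 3: right by d5 = 15 → (-83/12, 16/3)
  seg 4: right by d6 = 263/12 → (15, 16/3)
  seg 5: up by d1 = 16 → (15, 64/3)
  seg 6: down by d3 = 18 → (15, 10/3)
  seg 7: down by d7 = 1 → (15, 7/3)
  seg 8: right by d9 = 16/3 → (61/3, 7/3)
  seg 9: right by d6 = 263/12 → (169/4, 7/3)
  seg 10: up by d3 = 18 → (169/4, 61/3)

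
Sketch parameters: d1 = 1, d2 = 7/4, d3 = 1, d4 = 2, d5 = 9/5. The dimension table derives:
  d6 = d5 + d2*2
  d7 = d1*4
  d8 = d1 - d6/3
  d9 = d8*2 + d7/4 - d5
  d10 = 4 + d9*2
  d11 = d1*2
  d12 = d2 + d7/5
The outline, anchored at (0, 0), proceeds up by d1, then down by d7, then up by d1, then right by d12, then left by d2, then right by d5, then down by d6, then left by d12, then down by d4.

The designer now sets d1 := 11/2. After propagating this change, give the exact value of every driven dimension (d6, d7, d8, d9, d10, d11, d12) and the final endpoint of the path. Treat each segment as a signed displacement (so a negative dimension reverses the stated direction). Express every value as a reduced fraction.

d6 = 53/10
d7 = 22
d8 = 56/15
d9 = 67/6
d10 = 79/3
d11 = 11
d12 = 123/20
endpoint = (1/20, -183/10)

Apply edit: d1 := 11/2
  d6 = d5 + d2*2 = 53/10
  d7 = d1*4 = 22
  d8 = d1 - d6/3 = 56/15
  d9 = d8*2 + d7/4 - d5 = 67/6
  d10 = 4 + d9*2 = 79/3
  d11 = d1*2 = 11
  d12 = d2 + d7/5 = 123/20
Walk from origin (0, 0):
  seg 1: up by d1 = 11/2 → (0, 11/2)
  seg 2: down by d7 = 22 → (0, -33/2)
  seg 3: up by d1 = 11/2 → (0, -11)
  seg 4: right by d12 = 123/20 → (123/20, -11)
  seg 5: left by d2 = 7/4 → (22/5, -11)
  seg 6: right by d5 = 9/5 → (31/5, -11)
  seg 7: down by d6 = 53/10 → (31/5, -163/10)
  seg 8: left by d12 = 123/20 → (1/20, -163/10)
  seg 9: down by d4 = 2 → (1/20, -183/10)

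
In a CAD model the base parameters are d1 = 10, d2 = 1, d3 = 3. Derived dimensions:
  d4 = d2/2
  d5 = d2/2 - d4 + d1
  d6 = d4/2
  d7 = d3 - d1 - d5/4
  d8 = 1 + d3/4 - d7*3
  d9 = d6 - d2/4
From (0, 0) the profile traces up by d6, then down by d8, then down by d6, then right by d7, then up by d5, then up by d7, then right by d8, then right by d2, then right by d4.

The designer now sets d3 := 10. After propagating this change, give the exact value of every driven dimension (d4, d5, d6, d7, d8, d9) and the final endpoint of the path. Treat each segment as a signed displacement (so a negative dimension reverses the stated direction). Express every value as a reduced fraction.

d4 = 1/2
d5 = 10
d6 = 1/4
d7 = -5/2
d8 = 11
d9 = 0
endpoint = (10, -7/2)

Apply edit: d3 := 10
  d4 = d2/2 = 1/2
  d5 = d2/2 - d4 + d1 = 10
  d6 = d4/2 = 1/4
  d7 = d3 - d1 - d5/4 = -5/2
  d8 = 1 + d3/4 - d7*3 = 11
  d9 = d6 - d2/4 = 0
Walk from origin (0, 0):
  seg 1: up by d6 = 1/4 → (0, 1/4)
  seg 2: down by d8 = 11 → (0, -43/4)
  seg 3: down by d6 = 1/4 → (0, -11)
  seg 4: right by d7 = -5/2 → (-5/2, -11)
  seg 5: up by d5 = 10 → (-5/2, -1)
  seg 6: up by d7 = -5/2 → (-5/2, -7/2)
  seg 7: right by d8 = 11 → (17/2, -7/2)
  seg 8: right by d2 = 1 → (19/2, -7/2)
  seg 9: right by d4 = 1/2 → (10, -7/2)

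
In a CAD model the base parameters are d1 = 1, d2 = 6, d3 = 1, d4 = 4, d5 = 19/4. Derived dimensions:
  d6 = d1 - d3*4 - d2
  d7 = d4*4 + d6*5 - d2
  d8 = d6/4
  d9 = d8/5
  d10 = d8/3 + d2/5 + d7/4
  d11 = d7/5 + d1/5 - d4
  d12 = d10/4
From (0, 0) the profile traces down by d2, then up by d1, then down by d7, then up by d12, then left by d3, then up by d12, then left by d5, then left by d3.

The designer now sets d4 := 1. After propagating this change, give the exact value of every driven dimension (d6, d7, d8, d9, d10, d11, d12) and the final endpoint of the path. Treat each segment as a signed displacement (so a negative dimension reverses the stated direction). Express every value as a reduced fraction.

d6 = -9
d7 = -47
d8 = -9/4
d9 = -9/20
d10 = -113/10
d11 = -51/5
d12 = -113/40
endpoint = (-27/4, 727/20)

Apply edit: d4 := 1
  d6 = d1 - d3*4 - d2 = -9
  d7 = d4*4 + d6*5 - d2 = -47
  d8 = d6/4 = -9/4
  d9 = d8/5 = -9/20
  d10 = d8/3 + d2/5 + d7/4 = -113/10
  d11 = d7/5 + d1/5 - d4 = -51/5
  d12 = d10/4 = -113/40
Walk from origin (0, 0):
  seg 1: down by d2 = 6 → (0, -6)
  seg 2: up by d1 = 1 → (0, -5)
  seg 3: down by d7 = -47 → (0, 42)
  seg 4: up by d12 = -113/40 → (0, 1567/40)
  seg 5: left by d3 = 1 → (-1, 1567/40)
  seg 6: up by d12 = -113/40 → (-1, 727/20)
  seg 7: left by d5 = 19/4 → (-23/4, 727/20)
  seg 8: left by d3 = 1 → (-27/4, 727/20)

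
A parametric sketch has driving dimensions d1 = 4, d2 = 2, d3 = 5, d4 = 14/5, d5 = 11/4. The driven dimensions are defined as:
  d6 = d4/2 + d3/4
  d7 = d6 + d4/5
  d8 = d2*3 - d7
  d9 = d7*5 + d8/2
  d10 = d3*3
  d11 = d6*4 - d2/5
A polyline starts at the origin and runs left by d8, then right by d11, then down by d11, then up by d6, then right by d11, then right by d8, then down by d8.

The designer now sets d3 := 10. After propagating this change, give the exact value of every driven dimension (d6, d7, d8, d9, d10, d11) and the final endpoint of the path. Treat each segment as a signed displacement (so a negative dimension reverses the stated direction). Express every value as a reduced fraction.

Apply edit: d3 := 10
  d6 = d4/2 + d3/4 = 39/10
  d7 = d6 + d4/5 = 223/50
  d8 = d2*3 - d7 = 77/50
  d9 = d7*5 + d8/2 = 2307/100
  d10 = d3*3 = 30
  d11 = d6*4 - d2/5 = 76/5
Walk from origin (0, 0):
  seg 1: left by d8 = 77/50 → (-77/50, 0)
  seg 2: right by d11 = 76/5 → (683/50, 0)
  seg 3: down by d11 = 76/5 → (683/50, -76/5)
  seg 4: up by d6 = 39/10 → (683/50, -113/10)
  seg 5: right by d11 = 76/5 → (1443/50, -113/10)
  seg 6: right by d8 = 77/50 → (152/5, -113/10)
  seg 7: down by d8 = 77/50 → (152/5, -321/25)

d6 = 39/10
d7 = 223/50
d8 = 77/50
d9 = 2307/100
d10 = 30
d11 = 76/5
endpoint = (152/5, -321/25)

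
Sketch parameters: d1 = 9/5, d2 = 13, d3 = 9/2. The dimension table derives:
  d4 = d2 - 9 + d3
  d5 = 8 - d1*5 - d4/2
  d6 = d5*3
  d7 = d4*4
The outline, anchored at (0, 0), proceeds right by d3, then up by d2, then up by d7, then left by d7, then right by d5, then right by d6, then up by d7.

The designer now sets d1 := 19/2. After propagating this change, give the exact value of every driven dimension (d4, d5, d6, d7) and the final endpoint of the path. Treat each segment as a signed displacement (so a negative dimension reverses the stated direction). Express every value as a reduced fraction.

Apply edit: d1 := 19/2
  d4 = d2 - 9 + d3 = 17/2
  d5 = 8 - d1*5 - d4/2 = -175/4
  d6 = d5*3 = -525/4
  d7 = d4*4 = 34
Walk from origin (0, 0):
  seg 1: right by d3 = 9/2 → (9/2, 0)
  seg 2: up by d2 = 13 → (9/2, 13)
  seg 3: up by d7 = 34 → (9/2, 47)
  seg 4: left by d7 = 34 → (-59/2, 47)
  seg 5: right by d5 = -175/4 → (-293/4, 47)
  seg 6: right by d6 = -525/4 → (-409/2, 47)
  seg 7: up by d7 = 34 → (-409/2, 81)

d4 = 17/2
d5 = -175/4
d6 = -525/4
d7 = 34
endpoint = (-409/2, 81)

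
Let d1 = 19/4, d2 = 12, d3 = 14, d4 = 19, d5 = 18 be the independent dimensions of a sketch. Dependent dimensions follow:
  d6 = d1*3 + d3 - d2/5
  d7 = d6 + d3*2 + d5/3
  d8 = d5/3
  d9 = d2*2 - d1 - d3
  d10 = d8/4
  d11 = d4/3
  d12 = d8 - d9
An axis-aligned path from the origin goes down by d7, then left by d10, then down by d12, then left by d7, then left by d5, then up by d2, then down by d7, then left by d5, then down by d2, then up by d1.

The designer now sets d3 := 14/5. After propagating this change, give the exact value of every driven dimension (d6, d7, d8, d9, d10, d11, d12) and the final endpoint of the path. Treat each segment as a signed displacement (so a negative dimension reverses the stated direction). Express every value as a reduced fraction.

Apply edit: d3 := 14/5
  d6 = d1*3 + d3 - d2/5 = 293/20
  d7 = d6 + d3*2 + d5/3 = 105/4
  d8 = d5/3 = 6
  d9 = d2*2 - d1 - d3 = 329/20
  d10 = d8/4 = 3/2
  d11 = d4/3 = 19/3
  d12 = d8 - d9 = -209/20
Walk from origin (0, 0):
  seg 1: down by d7 = 105/4 → (0, -105/4)
  seg 2: left by d10 = 3/2 → (-3/2, -105/4)
  seg 3: down by d12 = -209/20 → (-3/2, -79/5)
  seg 4: left by d7 = 105/4 → (-111/4, -79/5)
  seg 5: left by d5 = 18 → (-183/4, -79/5)
  seg 6: up by d2 = 12 → (-183/4, -19/5)
  seg 7: down by d7 = 105/4 → (-183/4, -601/20)
  seg 8: left by d5 = 18 → (-255/4, -601/20)
  seg 9: down by d2 = 12 → (-255/4, -841/20)
  seg 10: up by d1 = 19/4 → (-255/4, -373/10)

d6 = 293/20
d7 = 105/4
d8 = 6
d9 = 329/20
d10 = 3/2
d11 = 19/3
d12 = -209/20
endpoint = (-255/4, -373/10)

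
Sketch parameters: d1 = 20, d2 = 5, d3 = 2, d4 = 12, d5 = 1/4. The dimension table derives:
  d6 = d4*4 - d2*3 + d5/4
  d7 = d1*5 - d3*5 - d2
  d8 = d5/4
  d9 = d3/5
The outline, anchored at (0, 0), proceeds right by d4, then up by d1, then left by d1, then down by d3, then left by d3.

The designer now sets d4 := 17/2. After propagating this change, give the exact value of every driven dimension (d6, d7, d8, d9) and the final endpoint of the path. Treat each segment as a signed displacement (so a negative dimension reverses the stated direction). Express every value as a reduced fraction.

Apply edit: d4 := 17/2
  d6 = d4*4 - d2*3 + d5/4 = 305/16
  d7 = d1*5 - d3*5 - d2 = 85
  d8 = d5/4 = 1/16
  d9 = d3/5 = 2/5
Walk from origin (0, 0):
  seg 1: right by d4 = 17/2 → (17/2, 0)
  seg 2: up by d1 = 20 → (17/2, 20)
  seg 3: left by d1 = 20 → (-23/2, 20)
  seg 4: down by d3 = 2 → (-23/2, 18)
  seg 5: left by d3 = 2 → (-27/2, 18)

d6 = 305/16
d7 = 85
d8 = 1/16
d9 = 2/5
endpoint = (-27/2, 18)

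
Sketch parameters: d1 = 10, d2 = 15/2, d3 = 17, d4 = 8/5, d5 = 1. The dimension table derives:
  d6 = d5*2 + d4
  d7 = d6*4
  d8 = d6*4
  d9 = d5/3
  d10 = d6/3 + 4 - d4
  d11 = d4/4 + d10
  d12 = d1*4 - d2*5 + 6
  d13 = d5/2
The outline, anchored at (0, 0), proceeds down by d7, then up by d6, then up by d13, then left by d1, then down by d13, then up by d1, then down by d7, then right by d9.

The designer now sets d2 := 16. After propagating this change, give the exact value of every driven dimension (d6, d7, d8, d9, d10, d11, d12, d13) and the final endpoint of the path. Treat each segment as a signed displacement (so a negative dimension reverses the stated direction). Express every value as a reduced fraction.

Apply edit: d2 := 16
  d6 = d5*2 + d4 = 18/5
  d7 = d6*4 = 72/5
  d8 = d6*4 = 72/5
  d9 = d5/3 = 1/3
  d10 = d6/3 + 4 - d4 = 18/5
  d11 = d4/4 + d10 = 4
  d12 = d1*4 - d2*5 + 6 = -34
  d13 = d5/2 = 1/2
Walk from origin (0, 0):
  seg 1: down by d7 = 72/5 → (0, -72/5)
  seg 2: up by d6 = 18/5 → (0, -54/5)
  seg 3: up by d13 = 1/2 → (0, -103/10)
  seg 4: left by d1 = 10 → (-10, -103/10)
  seg 5: down by d13 = 1/2 → (-10, -54/5)
  seg 6: up by d1 = 10 → (-10, -4/5)
  seg 7: down by d7 = 72/5 → (-10, -76/5)
  seg 8: right by d9 = 1/3 → (-29/3, -76/5)

d6 = 18/5
d7 = 72/5
d8 = 72/5
d9 = 1/3
d10 = 18/5
d11 = 4
d12 = -34
d13 = 1/2
endpoint = (-29/3, -76/5)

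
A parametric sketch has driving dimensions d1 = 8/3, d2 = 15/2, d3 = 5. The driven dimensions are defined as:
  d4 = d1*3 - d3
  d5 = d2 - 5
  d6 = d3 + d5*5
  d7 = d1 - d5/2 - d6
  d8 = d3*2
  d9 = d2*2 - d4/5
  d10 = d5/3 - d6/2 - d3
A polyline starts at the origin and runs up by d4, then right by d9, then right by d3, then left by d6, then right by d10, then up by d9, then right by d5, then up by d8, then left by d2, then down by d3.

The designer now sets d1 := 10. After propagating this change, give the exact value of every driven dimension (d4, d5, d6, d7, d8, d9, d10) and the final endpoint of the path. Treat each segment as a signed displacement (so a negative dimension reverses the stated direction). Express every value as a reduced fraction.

Apply edit: d1 := 10
  d4 = d1*3 - d3 = 25
  d5 = d2 - 5 = 5/2
  d6 = d3 + d5*5 = 35/2
  d7 = d1 - d5/2 - d6 = -35/4
  d8 = d3*2 = 10
  d9 = d2*2 - d4/5 = 10
  d10 = d5/3 - d6/2 - d3 = -155/12
Walk from origin (0, 0):
  seg 1: up by d4 = 25 → (0, 25)
  seg 2: right by d9 = 10 → (10, 25)
  seg 3: right by d3 = 5 → (15, 25)
  seg 4: left by d6 = 35/2 → (-5/2, 25)
  seg 5: right by d10 = -155/12 → (-185/12, 25)
  seg 6: up by d9 = 10 → (-185/12, 35)
  seg 7: right by d5 = 5/2 → (-155/12, 35)
  seg 8: up by d8 = 10 → (-155/12, 45)
  seg 9: left by d2 = 15/2 → (-245/12, 45)
  seg 10: down by d3 = 5 → (-245/12, 40)

d4 = 25
d5 = 5/2
d6 = 35/2
d7 = -35/4
d8 = 10
d9 = 10
d10 = -155/12
endpoint = (-245/12, 40)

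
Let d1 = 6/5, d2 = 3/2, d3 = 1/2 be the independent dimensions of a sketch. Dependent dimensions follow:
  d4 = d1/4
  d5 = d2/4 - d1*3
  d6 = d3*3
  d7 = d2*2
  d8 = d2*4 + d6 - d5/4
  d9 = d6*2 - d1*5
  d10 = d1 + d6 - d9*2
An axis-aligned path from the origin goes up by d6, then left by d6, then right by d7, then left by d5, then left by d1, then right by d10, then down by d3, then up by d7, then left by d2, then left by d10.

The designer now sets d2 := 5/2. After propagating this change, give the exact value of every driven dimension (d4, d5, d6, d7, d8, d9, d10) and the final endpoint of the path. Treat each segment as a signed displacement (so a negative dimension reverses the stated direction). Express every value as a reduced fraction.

Apply edit: d2 := 5/2
  d4 = d1/4 = 3/10
  d5 = d2/4 - d1*3 = -119/40
  d6 = d3*3 = 3/2
  d7 = d2*2 = 5
  d8 = d2*4 + d6 - d5/4 = 1959/160
  d9 = d6*2 - d1*5 = -3
  d10 = d1 + d6 - d9*2 = 87/10
Walk from origin (0, 0):
  seg 1: up by d6 = 3/2 → (0, 3/2)
  seg 2: left by d6 = 3/2 → (-3/2, 3/2)
  seg 3: right by d7 = 5 → (7/2, 3/2)
  seg 4: left by d5 = -119/40 → (259/40, 3/2)
  seg 5: left by d1 = 6/5 → (211/40, 3/2)
  seg 6: right by d10 = 87/10 → (559/40, 3/2)
  seg 7: down by d3 = 1/2 → (559/40, 1)
  seg 8: up by d7 = 5 → (559/40, 6)
  seg 9: left by d2 = 5/2 → (459/40, 6)
  seg 10: left by d10 = 87/10 → (111/40, 6)

d4 = 3/10
d5 = -119/40
d6 = 3/2
d7 = 5
d8 = 1959/160
d9 = -3
d10 = 87/10
endpoint = (111/40, 6)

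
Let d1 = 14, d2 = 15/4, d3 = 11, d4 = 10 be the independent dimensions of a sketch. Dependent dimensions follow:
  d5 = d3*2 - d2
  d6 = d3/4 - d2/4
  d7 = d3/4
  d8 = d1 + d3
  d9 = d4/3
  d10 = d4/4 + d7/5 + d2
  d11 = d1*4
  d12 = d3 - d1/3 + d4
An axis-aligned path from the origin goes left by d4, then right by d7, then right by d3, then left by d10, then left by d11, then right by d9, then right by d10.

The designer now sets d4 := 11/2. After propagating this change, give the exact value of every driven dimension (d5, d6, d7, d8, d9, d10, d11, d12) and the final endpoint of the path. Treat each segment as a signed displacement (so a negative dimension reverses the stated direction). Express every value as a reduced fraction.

d5 = 73/4
d6 = 29/16
d7 = 11/4
d8 = 25
d9 = 11/6
d10 = 227/40
d11 = 56
d12 = 71/6
endpoint = (-551/12, 0)

Apply edit: d4 := 11/2
  d5 = d3*2 - d2 = 73/4
  d6 = d3/4 - d2/4 = 29/16
  d7 = d3/4 = 11/4
  d8 = d1 + d3 = 25
  d9 = d4/3 = 11/6
  d10 = d4/4 + d7/5 + d2 = 227/40
  d11 = d1*4 = 56
  d12 = d3 - d1/3 + d4 = 71/6
Walk from origin (0, 0):
  seg 1: left by d4 = 11/2 → (-11/2, 0)
  seg 2: right by d7 = 11/4 → (-11/4, 0)
  seg 3: right by d3 = 11 → (33/4, 0)
  seg 4: left by d10 = 227/40 → (103/40, 0)
  seg 5: left by d11 = 56 → (-2137/40, 0)
  seg 6: right by d9 = 11/6 → (-6191/120, 0)
  seg 7: right by d10 = 227/40 → (-551/12, 0)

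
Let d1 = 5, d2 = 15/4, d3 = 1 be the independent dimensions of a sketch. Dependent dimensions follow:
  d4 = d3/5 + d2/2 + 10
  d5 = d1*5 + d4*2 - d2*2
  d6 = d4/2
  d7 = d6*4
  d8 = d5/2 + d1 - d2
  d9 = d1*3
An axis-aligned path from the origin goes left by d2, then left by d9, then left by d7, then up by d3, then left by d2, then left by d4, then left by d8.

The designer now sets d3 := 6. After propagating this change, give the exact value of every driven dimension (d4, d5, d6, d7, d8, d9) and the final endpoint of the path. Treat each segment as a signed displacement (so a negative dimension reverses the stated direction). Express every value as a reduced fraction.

Apply edit: d3 := 6
  d4 = d3/5 + d2/2 + 10 = 523/40
  d5 = d1*5 + d4*2 - d2*2 = 873/20
  d6 = d4/2 = 523/80
  d7 = d6*4 = 523/20
  d8 = d5/2 + d1 - d2 = 923/40
  d9 = d1*3 = 15
Walk from origin (0, 0):
  seg 1: left by d2 = 15/4 → (-15/4, 0)
  seg 2: left by d9 = 15 → (-75/4, 0)
  seg 3: left by d7 = 523/20 → (-449/10, 0)
  seg 4: up by d3 = 6 → (-449/10, 6)
  seg 5: left by d2 = 15/4 → (-973/20, 6)
  seg 6: left by d4 = 523/40 → (-2469/40, 6)
  seg 7: left by d8 = 923/40 → (-424/5, 6)

d4 = 523/40
d5 = 873/20
d6 = 523/80
d7 = 523/20
d8 = 923/40
d9 = 15
endpoint = (-424/5, 6)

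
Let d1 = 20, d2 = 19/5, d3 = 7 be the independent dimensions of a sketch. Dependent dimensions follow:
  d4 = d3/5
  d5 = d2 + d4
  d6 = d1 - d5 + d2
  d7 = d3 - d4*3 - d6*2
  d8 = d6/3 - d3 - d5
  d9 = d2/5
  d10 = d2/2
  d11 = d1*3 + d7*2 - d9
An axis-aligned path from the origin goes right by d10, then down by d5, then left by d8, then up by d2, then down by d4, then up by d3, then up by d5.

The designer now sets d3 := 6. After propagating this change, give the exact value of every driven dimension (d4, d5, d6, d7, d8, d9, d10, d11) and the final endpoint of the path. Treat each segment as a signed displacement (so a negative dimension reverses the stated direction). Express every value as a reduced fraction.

d4 = 6/5
d5 = 5
d6 = 94/5
d7 = -176/5
d8 = -71/15
d9 = 19/25
d10 = 19/10
d11 = -279/25
endpoint = (199/30, 43/5)

Apply edit: d3 := 6
  d4 = d3/5 = 6/5
  d5 = d2 + d4 = 5
  d6 = d1 - d5 + d2 = 94/5
  d7 = d3 - d4*3 - d6*2 = -176/5
  d8 = d6/3 - d3 - d5 = -71/15
  d9 = d2/5 = 19/25
  d10 = d2/2 = 19/10
  d11 = d1*3 + d7*2 - d9 = -279/25
Walk from origin (0, 0):
  seg 1: right by d10 = 19/10 → (19/10, 0)
  seg 2: down by d5 = 5 → (19/10, -5)
  seg 3: left by d8 = -71/15 → (199/30, -5)
  seg 4: up by d2 = 19/5 → (199/30, -6/5)
  seg 5: down by d4 = 6/5 → (199/30, -12/5)
  seg 6: up by d3 = 6 → (199/30, 18/5)
  seg 7: up by d5 = 5 → (199/30, 43/5)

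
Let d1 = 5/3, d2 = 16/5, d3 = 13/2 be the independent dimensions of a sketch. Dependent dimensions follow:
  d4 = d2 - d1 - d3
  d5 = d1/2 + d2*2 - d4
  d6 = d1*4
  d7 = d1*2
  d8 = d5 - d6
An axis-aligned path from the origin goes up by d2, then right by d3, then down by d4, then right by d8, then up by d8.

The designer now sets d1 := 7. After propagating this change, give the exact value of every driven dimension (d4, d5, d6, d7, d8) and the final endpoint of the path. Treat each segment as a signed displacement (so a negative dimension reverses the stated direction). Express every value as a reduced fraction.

d4 = -103/10
d5 = 101/5
d6 = 28
d7 = 14
d8 = -39/5
endpoint = (-13/10, 57/10)

Apply edit: d1 := 7
  d4 = d2 - d1 - d3 = -103/10
  d5 = d1/2 + d2*2 - d4 = 101/5
  d6 = d1*4 = 28
  d7 = d1*2 = 14
  d8 = d5 - d6 = -39/5
Walk from origin (0, 0):
  seg 1: up by d2 = 16/5 → (0, 16/5)
  seg 2: right by d3 = 13/2 → (13/2, 16/5)
  seg 3: down by d4 = -103/10 → (13/2, 27/2)
  seg 4: right by d8 = -39/5 → (-13/10, 27/2)
  seg 5: up by d8 = -39/5 → (-13/10, 57/10)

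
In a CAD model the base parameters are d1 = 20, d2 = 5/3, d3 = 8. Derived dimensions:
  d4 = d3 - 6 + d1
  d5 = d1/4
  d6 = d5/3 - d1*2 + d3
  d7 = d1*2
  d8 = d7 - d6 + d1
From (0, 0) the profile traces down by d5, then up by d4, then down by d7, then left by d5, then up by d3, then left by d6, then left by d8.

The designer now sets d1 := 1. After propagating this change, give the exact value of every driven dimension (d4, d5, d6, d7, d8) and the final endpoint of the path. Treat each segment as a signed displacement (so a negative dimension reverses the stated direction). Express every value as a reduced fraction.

d4 = 3
d5 = 1/4
d6 = 73/12
d7 = 2
d8 = -37/12
endpoint = (-13/4, 35/4)

Apply edit: d1 := 1
  d4 = d3 - 6 + d1 = 3
  d5 = d1/4 = 1/4
  d6 = d5/3 - d1*2 + d3 = 73/12
  d7 = d1*2 = 2
  d8 = d7 - d6 + d1 = -37/12
Walk from origin (0, 0):
  seg 1: down by d5 = 1/4 → (0, -1/4)
  seg 2: up by d4 = 3 → (0, 11/4)
  seg 3: down by d7 = 2 → (0, 3/4)
  seg 4: left by d5 = 1/4 → (-1/4, 3/4)
  seg 5: up by d3 = 8 → (-1/4, 35/4)
  seg 6: left by d6 = 73/12 → (-19/3, 35/4)
  seg 7: left by d8 = -37/12 → (-13/4, 35/4)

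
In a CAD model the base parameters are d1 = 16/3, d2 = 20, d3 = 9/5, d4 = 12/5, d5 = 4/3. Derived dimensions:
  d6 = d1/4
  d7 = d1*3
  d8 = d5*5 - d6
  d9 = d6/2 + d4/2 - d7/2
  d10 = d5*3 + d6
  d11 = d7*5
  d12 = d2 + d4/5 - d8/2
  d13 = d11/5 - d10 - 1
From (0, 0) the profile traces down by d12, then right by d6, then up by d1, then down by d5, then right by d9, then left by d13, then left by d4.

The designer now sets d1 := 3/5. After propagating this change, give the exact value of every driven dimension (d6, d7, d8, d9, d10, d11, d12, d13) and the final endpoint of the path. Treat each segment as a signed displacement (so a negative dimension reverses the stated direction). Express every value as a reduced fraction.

d6 = 3/20
d7 = 9/5
d8 = 391/60
d9 = 3/8
d10 = 83/20
d11 = 9
d12 = 10333/600
d13 = -67/20
endpoint = (59/40, -3591/200)

Apply edit: d1 := 3/5
  d6 = d1/4 = 3/20
  d7 = d1*3 = 9/5
  d8 = d5*5 - d6 = 391/60
  d9 = d6/2 + d4/2 - d7/2 = 3/8
  d10 = d5*3 + d6 = 83/20
  d11 = d7*5 = 9
  d12 = d2 + d4/5 - d8/2 = 10333/600
  d13 = d11/5 - d10 - 1 = -67/20
Walk from origin (0, 0):
  seg 1: down by d12 = 10333/600 → (0, -10333/600)
  seg 2: right by d6 = 3/20 → (3/20, -10333/600)
  seg 3: up by d1 = 3/5 → (3/20, -9973/600)
  seg 4: down by d5 = 4/3 → (3/20, -3591/200)
  seg 5: right by d9 = 3/8 → (21/40, -3591/200)
  seg 6: left by d13 = -67/20 → (31/8, -3591/200)
  seg 7: left by d4 = 12/5 → (59/40, -3591/200)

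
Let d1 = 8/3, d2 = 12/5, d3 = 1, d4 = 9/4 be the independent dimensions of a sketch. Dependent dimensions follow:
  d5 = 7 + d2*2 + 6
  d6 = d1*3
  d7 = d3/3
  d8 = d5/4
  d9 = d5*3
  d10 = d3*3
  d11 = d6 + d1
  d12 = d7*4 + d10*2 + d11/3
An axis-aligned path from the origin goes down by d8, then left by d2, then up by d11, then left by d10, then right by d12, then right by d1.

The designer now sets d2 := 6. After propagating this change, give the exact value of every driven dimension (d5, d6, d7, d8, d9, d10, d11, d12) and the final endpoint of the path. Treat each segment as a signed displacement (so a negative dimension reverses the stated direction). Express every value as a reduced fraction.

Apply edit: d2 := 6
  d5 = 7 + d2*2 + 6 = 25
  d6 = d1*3 = 8
  d7 = d3/3 = 1/3
  d8 = d5/4 = 25/4
  d9 = d5*3 = 75
  d10 = d3*3 = 3
  d11 = d6 + d1 = 32/3
  d12 = d7*4 + d10*2 + d11/3 = 98/9
Walk from origin (0, 0):
  seg 1: down by d8 = 25/4 → (0, -25/4)
  seg 2: left by d2 = 6 → (-6, -25/4)
  seg 3: up by d11 = 32/3 → (-6, 53/12)
  seg 4: left by d10 = 3 → (-9, 53/12)
  seg 5: right by d12 = 98/9 → (17/9, 53/12)
  seg 6: right by d1 = 8/3 → (41/9, 53/12)

d5 = 25
d6 = 8
d7 = 1/3
d8 = 25/4
d9 = 75
d10 = 3
d11 = 32/3
d12 = 98/9
endpoint = (41/9, 53/12)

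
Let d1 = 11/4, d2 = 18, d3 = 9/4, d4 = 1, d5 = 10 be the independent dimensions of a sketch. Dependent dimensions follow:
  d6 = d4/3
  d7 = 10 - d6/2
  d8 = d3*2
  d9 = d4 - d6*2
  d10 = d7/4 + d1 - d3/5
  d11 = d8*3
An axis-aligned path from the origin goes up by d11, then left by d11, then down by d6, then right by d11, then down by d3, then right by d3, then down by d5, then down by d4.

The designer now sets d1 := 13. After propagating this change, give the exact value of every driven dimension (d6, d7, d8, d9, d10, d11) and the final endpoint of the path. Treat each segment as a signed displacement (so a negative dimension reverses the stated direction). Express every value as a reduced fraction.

Apply edit: d1 := 13
  d6 = d4/3 = 1/3
  d7 = 10 - d6/2 = 59/6
  d8 = d3*2 = 9/2
  d9 = d4 - d6*2 = 1/3
  d10 = d7/4 + d1 - d3/5 = 1801/120
  d11 = d8*3 = 27/2
Walk from origin (0, 0):
  seg 1: up by d11 = 27/2 → (0, 27/2)
  seg 2: left by d11 = 27/2 → (-27/2, 27/2)
  seg 3: down by d6 = 1/3 → (-27/2, 79/6)
  seg 4: right by d11 = 27/2 → (0, 79/6)
  seg 5: down by d3 = 9/4 → (0, 131/12)
  seg 6: right by d3 = 9/4 → (9/4, 131/12)
  seg 7: down by d5 = 10 → (9/4, 11/12)
  seg 8: down by d4 = 1 → (9/4, -1/12)

d6 = 1/3
d7 = 59/6
d8 = 9/2
d9 = 1/3
d10 = 1801/120
d11 = 27/2
endpoint = (9/4, -1/12)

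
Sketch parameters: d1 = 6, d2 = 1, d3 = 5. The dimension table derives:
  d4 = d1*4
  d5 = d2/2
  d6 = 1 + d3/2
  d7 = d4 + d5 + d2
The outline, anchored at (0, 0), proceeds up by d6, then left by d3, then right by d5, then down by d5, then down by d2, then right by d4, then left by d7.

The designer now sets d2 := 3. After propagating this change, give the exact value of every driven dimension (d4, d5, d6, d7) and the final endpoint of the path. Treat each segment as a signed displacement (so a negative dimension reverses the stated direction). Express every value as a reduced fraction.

d4 = 24
d5 = 3/2
d6 = 7/2
d7 = 57/2
endpoint = (-8, -1)

Apply edit: d2 := 3
  d4 = d1*4 = 24
  d5 = d2/2 = 3/2
  d6 = 1 + d3/2 = 7/2
  d7 = d4 + d5 + d2 = 57/2
Walk from origin (0, 0):
  seg 1: up by d6 = 7/2 → (0, 7/2)
  seg 2: left by d3 = 5 → (-5, 7/2)
  seg 3: right by d5 = 3/2 → (-7/2, 7/2)
  seg 4: down by d5 = 3/2 → (-7/2, 2)
  seg 5: down by d2 = 3 → (-7/2, -1)
  seg 6: right by d4 = 24 → (41/2, -1)
  seg 7: left by d7 = 57/2 → (-8, -1)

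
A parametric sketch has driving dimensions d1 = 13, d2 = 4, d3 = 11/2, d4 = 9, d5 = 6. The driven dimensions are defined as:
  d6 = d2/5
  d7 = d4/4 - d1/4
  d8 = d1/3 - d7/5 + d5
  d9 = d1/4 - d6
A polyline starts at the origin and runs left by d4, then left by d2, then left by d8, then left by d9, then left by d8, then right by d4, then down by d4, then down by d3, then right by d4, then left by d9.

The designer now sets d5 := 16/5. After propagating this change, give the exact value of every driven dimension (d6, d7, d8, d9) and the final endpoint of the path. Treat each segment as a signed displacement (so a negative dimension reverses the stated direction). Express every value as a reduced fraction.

Apply edit: d5 := 16/5
  d6 = d2/5 = 4/5
  d7 = d4/4 - d1/4 = -1
  d8 = d1/3 - d7/5 + d5 = 116/15
  d9 = d1/4 - d6 = 49/20
Walk from origin (0, 0):
  seg 1: left by d4 = 9 → (-9, 0)
  seg 2: left by d2 = 4 → (-13, 0)
  seg 3: left by d8 = 116/15 → (-311/15, 0)
  seg 4: left by d9 = 49/20 → (-1391/60, 0)
  seg 5: left by d8 = 116/15 → (-371/12, 0)
  seg 6: right by d4 = 9 → (-263/12, 0)
  seg 7: down by d4 = 9 → (-263/12, -9)
  seg 8: down by d3 = 11/2 → (-263/12, -29/2)
  seg 9: right by d4 = 9 → (-155/12, -29/2)
  seg 10: left by d9 = 49/20 → (-461/30, -29/2)

d6 = 4/5
d7 = -1
d8 = 116/15
d9 = 49/20
endpoint = (-461/30, -29/2)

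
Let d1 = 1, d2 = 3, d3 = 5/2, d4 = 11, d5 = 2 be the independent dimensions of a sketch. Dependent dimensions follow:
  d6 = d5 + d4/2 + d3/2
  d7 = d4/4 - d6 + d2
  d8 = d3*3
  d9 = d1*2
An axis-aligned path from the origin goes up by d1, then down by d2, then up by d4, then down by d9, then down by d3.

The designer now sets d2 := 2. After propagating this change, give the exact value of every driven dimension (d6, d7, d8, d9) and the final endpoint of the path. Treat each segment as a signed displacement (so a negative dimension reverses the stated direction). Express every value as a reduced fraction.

d6 = 35/4
d7 = -4
d8 = 15/2
d9 = 2
endpoint = (0, 11/2)

Apply edit: d2 := 2
  d6 = d5 + d4/2 + d3/2 = 35/4
  d7 = d4/4 - d6 + d2 = -4
  d8 = d3*3 = 15/2
  d9 = d1*2 = 2
Walk from origin (0, 0):
  seg 1: up by d1 = 1 → (0, 1)
  seg 2: down by d2 = 2 → (0, -1)
  seg 3: up by d4 = 11 → (0, 10)
  seg 4: down by d9 = 2 → (0, 8)
  seg 5: down by d3 = 5/2 → (0, 11/2)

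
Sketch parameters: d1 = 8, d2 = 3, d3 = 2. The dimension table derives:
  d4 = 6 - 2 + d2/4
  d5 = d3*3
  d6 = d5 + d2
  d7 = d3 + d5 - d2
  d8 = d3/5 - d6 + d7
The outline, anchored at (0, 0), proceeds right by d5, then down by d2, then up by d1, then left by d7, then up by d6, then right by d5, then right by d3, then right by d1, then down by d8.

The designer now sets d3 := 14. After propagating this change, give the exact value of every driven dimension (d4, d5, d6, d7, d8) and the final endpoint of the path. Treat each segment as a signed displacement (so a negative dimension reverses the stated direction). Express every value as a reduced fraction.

Apply edit: d3 := 14
  d4 = 6 - 2 + d2/4 = 19/4
  d5 = d3*3 = 42
  d6 = d5 + d2 = 45
  d7 = d3 + d5 - d2 = 53
  d8 = d3/5 - d6 + d7 = 54/5
Walk from origin (0, 0):
  seg 1: right by d5 = 42 → (42, 0)
  seg 2: down by d2 = 3 → (42, -3)
  seg 3: up by d1 = 8 → (42, 5)
  seg 4: left by d7 = 53 → (-11, 5)
  seg 5: up by d6 = 45 → (-11, 50)
  seg 6: right by d5 = 42 → (31, 50)
  seg 7: right by d3 = 14 → (45, 50)
  seg 8: right by d1 = 8 → (53, 50)
  seg 9: down by d8 = 54/5 → (53, 196/5)

d4 = 19/4
d5 = 42
d6 = 45
d7 = 53
d8 = 54/5
endpoint = (53, 196/5)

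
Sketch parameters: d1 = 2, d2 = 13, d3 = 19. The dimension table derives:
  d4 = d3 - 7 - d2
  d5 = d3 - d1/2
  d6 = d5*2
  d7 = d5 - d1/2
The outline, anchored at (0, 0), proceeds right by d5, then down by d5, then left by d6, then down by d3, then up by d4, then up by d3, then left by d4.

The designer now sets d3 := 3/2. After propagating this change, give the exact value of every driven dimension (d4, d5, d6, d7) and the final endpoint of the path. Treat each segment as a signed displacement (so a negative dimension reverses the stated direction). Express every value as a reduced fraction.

d4 = -37/2
d5 = 1/2
d6 = 1
d7 = -1/2
endpoint = (18, -19)

Apply edit: d3 := 3/2
  d4 = d3 - 7 - d2 = -37/2
  d5 = d3 - d1/2 = 1/2
  d6 = d5*2 = 1
  d7 = d5 - d1/2 = -1/2
Walk from origin (0, 0):
  seg 1: right by d5 = 1/2 → (1/2, 0)
  seg 2: down by d5 = 1/2 → (1/2, -1/2)
  seg 3: left by d6 = 1 → (-1/2, -1/2)
  seg 4: down by d3 = 3/2 → (-1/2, -2)
  seg 5: up by d4 = -37/2 → (-1/2, -41/2)
  seg 6: up by d3 = 3/2 → (-1/2, -19)
  seg 7: left by d4 = -37/2 → (18, -19)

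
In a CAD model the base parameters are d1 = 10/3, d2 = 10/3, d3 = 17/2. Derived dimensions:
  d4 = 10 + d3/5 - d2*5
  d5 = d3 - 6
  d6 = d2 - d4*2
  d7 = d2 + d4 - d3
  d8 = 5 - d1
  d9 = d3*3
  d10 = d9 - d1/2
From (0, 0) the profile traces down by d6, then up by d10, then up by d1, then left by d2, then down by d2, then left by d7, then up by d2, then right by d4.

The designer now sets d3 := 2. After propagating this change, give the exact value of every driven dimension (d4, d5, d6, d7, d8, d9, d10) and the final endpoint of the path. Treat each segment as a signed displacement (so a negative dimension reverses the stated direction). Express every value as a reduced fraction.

d4 = -94/15
d5 = -4
d6 = 238/15
d7 = -74/15
d8 = 5/3
d9 = 6
d10 = 13/3
endpoint = (-14/3, -41/5)

Apply edit: d3 := 2
  d4 = 10 + d3/5 - d2*5 = -94/15
  d5 = d3 - 6 = -4
  d6 = d2 - d4*2 = 238/15
  d7 = d2 + d4 - d3 = -74/15
  d8 = 5 - d1 = 5/3
  d9 = d3*3 = 6
  d10 = d9 - d1/2 = 13/3
Walk from origin (0, 0):
  seg 1: down by d6 = 238/15 → (0, -238/15)
  seg 2: up by d10 = 13/3 → (0, -173/15)
  seg 3: up by d1 = 10/3 → (0, -41/5)
  seg 4: left by d2 = 10/3 → (-10/3, -41/5)
  seg 5: down by d2 = 10/3 → (-10/3, -173/15)
  seg 6: left by d7 = -74/15 → (8/5, -173/15)
  seg 7: up by d2 = 10/3 → (8/5, -41/5)
  seg 8: right by d4 = -94/15 → (-14/3, -41/5)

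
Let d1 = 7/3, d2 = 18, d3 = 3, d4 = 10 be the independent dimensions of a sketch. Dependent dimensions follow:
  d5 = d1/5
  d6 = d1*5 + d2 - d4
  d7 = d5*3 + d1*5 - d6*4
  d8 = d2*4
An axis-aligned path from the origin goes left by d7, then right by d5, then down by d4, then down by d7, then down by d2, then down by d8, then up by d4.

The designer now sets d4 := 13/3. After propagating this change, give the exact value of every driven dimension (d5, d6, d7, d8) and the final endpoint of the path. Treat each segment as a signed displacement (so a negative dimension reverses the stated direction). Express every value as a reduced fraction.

Apply edit: d4 := 13/3
  d5 = d1/5 = 7/15
  d6 = d1*5 + d2 - d4 = 76/3
  d7 = d5*3 + d1*5 - d6*4 = -1324/15
  d8 = d2*4 = 72
Walk from origin (0, 0):
  seg 1: left by d7 = -1324/15 → (1324/15, 0)
  seg 2: right by d5 = 7/15 → (1331/15, 0)
  seg 3: down by d4 = 13/3 → (1331/15, -13/3)
  seg 4: down by d7 = -1324/15 → (1331/15, 1259/15)
  seg 5: down by d2 = 18 → (1331/15, 989/15)
  seg 6: down by d8 = 72 → (1331/15, -91/15)
  seg 7: up by d4 = 13/3 → (1331/15, -26/15)

d5 = 7/15
d6 = 76/3
d7 = -1324/15
d8 = 72
endpoint = (1331/15, -26/15)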